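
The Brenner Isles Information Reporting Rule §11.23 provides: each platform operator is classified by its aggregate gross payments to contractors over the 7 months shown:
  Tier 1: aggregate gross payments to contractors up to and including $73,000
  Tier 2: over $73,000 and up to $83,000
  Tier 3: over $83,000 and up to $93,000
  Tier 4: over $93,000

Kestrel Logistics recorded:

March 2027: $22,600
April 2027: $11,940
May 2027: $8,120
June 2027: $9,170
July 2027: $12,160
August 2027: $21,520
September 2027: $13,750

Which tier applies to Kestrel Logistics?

Aggregate gross payments to contractors: $22,600 + $11,940 + $8,120 + $9,170 + $12,160 + $21,520 + $13,750 = $99,260.
$99,260 > $93,000, so Tier 4 applies.

Tier 4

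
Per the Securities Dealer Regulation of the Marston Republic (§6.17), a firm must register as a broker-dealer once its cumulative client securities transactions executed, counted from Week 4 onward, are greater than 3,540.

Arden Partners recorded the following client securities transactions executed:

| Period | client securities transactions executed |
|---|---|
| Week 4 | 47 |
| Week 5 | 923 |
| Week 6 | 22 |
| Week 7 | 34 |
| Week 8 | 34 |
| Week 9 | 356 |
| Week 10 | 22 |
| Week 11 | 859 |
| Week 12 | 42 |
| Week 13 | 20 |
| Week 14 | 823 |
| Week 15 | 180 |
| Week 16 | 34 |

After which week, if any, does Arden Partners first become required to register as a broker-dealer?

Through Week 4: 47
Through Week 5: 970
Through Week 6: 992
Through Week 7: 1,026
Through Week 8: 1,060
Through Week 9: 1,416
Through Week 10: 1,438
Through Week 11: 2,297
Through Week 12: 2,339
Through Week 13: 2,359
Through Week 14: 3,182
Through Week 15: 3,362
Through Week 16: 3,396
Final cumulative total 3,396 ≤ 3,540; the threshold is never exceeded.

Not triggered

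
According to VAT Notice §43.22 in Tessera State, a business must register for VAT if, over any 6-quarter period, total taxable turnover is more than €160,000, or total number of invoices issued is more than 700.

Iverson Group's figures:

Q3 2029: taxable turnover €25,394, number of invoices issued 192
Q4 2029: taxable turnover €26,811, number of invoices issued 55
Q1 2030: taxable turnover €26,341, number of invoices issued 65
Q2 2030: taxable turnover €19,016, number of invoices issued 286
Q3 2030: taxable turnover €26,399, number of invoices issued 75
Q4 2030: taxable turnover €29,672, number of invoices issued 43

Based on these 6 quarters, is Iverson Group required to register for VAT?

Yes

Total taxable turnover: €25,394 + €26,811 + €26,341 + €19,016 + €26,399 + €29,672 = €153,633 (≤ €160,000).
Total number of invoices issued: 192 + 55 + 65 + 286 + 75 + 43 = 716 (> 700).
The test is 'or': at least one threshold is exceeded.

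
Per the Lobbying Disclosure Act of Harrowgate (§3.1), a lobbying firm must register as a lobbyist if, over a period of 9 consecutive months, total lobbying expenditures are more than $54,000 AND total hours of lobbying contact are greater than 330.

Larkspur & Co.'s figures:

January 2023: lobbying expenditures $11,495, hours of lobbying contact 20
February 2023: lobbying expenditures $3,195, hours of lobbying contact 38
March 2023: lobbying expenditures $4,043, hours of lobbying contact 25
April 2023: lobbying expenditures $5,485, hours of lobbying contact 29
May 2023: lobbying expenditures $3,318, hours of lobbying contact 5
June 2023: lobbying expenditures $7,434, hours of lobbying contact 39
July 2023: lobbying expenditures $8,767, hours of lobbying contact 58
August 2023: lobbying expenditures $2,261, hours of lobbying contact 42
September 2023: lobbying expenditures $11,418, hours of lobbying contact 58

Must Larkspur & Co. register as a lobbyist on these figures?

No

Total lobbying expenditures: $11,495 + $3,195 + $4,043 + $5,485 + $3,318 + $7,434 + $8,767 + $2,261 + $11,418 = $57,416 (> $54,000).
Total hours of lobbying contact: 20 + 38 + 25 + 29 + 5 + 39 + 58 + 42 + 58 = 314 (≤ 330).
The test is 'and': the rule requires both, and at least one is not exceeded.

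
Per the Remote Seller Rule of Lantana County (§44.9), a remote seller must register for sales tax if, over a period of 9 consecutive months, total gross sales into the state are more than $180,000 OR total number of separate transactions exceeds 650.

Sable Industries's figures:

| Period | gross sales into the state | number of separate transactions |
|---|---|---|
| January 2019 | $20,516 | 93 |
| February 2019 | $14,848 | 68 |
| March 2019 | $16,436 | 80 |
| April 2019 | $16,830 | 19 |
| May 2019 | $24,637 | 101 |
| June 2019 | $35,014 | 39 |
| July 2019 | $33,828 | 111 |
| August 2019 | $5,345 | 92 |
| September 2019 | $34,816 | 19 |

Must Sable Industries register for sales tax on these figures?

Yes

Total gross sales into the state: $20,516 + $14,848 + $16,436 + $16,830 + $24,637 + $35,014 + $33,828 + $5,345 + $34,816 = $202,270 (> $180,000).
Total number of separate transactions: 93 + 68 + 80 + 19 + 101 + 39 + 111 + 92 + 19 = 622 (≤ 650).
The test is 'or': at least one threshold is exceeded.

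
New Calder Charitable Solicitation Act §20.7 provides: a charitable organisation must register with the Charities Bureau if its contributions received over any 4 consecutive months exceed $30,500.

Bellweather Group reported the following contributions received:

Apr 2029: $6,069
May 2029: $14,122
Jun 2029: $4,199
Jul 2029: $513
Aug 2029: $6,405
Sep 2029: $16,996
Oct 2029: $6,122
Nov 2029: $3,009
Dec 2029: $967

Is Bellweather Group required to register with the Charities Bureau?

Yes

Apr 2029–Jul 2029: $6,069 + $14,122 + $4,199 + $513 = $24,903 (under)
May 2029–Aug 2029: $14,122 + $4,199 + $513 + $6,405 = $25,239 (under)
Jun 2029–Sep 2029: $4,199 + $513 + $6,405 + $16,996 = $28,113 (under)
Jul 2029–Oct 2029: $513 + $6,405 + $16,996 + $6,122 = $30,036 (under)
Aug 2029–Nov 2029: $6,405 + $16,996 + $6,122 + $3,009 = $32,532 (over)
Sep 2029–Dec 2029: $16,996 + $6,122 + $3,009 + $967 = $27,094 (under)
At least one window exceeds $30,500.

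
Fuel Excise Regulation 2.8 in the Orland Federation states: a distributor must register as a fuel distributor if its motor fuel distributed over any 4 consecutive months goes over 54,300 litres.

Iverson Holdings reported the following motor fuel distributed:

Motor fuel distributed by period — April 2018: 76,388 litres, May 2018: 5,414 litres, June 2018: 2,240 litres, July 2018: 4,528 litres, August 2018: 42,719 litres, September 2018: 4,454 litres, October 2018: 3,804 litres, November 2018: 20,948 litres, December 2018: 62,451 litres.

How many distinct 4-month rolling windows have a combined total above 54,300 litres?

April 2018–July 2018: 76,388 litres + 5,414 litres + 2,240 litres + 4,528 litres = 88,570 litres (over)
May 2018–August 2018: 5,414 litres + 2,240 litres + 4,528 litres + 42,719 litres = 54,901 litres (over)
June 2018–September 2018: 2,240 litres + 4,528 litres + 42,719 litres + 4,454 litres = 53,941 litres (under)
July 2018–October 2018: 4,528 litres + 42,719 litres + 4,454 litres + 3,804 litres = 55,505 litres (over)
August 2018–November 2018: 42,719 litres + 4,454 litres + 3,804 litres + 20,948 litres = 71,925 litres (over)
September 2018–December 2018: 4,454 litres + 3,804 litres + 20,948 litres + 62,451 litres = 91,657 litres (over)
5 windows exceed the threshold.

5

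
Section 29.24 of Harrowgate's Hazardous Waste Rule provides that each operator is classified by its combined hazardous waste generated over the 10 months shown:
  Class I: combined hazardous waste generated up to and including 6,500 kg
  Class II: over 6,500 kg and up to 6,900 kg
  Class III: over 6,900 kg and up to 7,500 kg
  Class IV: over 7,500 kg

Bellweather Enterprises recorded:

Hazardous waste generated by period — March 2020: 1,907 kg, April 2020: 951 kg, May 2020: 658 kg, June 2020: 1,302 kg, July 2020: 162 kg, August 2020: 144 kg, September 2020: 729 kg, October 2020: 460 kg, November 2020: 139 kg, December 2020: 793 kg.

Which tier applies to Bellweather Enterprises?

Class III

Combined hazardous waste generated: 1,907 kg + 951 kg + 658 kg + 1,302 kg + 162 kg + 144 kg + 729 kg + 460 kg + 139 kg + 793 kg = 7,245 kg.
6,900 kg < 7,245 kg ≤ 7,500 kg, so Class III applies.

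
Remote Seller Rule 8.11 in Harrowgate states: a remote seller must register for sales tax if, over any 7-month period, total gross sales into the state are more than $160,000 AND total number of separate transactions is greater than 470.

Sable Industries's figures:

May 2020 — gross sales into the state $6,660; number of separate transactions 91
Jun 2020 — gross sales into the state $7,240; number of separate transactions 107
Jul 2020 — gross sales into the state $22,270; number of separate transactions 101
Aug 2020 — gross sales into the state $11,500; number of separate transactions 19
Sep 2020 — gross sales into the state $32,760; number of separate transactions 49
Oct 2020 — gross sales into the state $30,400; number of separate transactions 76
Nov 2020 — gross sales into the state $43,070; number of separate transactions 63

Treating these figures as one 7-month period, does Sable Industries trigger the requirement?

Total gross sales into the state: $6,660 + $7,240 + $22,270 + $11,500 + $32,760 + $30,400 + $43,070 = $153,900 (≤ $160,000).
Total number of separate transactions: 91 + 107 + 101 + 19 + 49 + 76 + 63 = 506 (> 470).
The test is 'and': the rule requires both, and at least one is not exceeded.

No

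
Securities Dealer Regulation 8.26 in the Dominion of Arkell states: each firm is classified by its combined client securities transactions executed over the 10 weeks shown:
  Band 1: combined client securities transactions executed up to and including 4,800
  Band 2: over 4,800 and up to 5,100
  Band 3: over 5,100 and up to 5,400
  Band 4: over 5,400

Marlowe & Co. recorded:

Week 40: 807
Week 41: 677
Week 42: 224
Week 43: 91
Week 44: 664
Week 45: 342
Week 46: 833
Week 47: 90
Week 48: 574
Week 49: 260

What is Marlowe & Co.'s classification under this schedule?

Band 1

Combined client securities transactions executed: 807 + 677 + 224 + 91 + 664 + 342 + 833 + 90 + 574 + 260 = 4,562.
4,562 ≤ 4,800, so Band 1 applies.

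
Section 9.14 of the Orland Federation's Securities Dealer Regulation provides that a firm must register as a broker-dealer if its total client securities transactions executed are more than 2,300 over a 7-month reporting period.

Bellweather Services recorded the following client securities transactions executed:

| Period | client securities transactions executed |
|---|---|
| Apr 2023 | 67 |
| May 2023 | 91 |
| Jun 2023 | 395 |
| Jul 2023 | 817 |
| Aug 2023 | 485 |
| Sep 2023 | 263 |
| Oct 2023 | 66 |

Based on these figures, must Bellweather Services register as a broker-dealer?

Total client securities transactions executed: 67 + 91 + 395 + 817 + 485 + 263 + 66 = 2,184.
2,184 ≤ 2,300, so the threshold is not exceeded.

No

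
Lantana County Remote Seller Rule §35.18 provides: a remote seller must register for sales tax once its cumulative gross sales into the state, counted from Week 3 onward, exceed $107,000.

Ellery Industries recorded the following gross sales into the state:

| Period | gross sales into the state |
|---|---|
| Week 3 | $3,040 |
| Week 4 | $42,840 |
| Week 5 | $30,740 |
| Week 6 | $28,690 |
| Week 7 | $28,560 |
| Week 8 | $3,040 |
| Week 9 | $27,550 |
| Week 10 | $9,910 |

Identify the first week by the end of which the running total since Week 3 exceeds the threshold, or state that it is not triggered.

Through Week 3: $3,040
Through Week 4: $45,880
Through Week 5: $76,620
Through Week 6: $105,310
Through Week 7: $133,870 ← exceeds threshold

Week 7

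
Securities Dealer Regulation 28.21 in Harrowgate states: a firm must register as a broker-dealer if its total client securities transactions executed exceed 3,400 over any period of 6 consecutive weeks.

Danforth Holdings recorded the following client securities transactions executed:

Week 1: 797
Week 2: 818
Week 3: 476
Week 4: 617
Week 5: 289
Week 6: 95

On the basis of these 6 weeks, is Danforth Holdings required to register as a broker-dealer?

No

Total client securities transactions executed: 797 + 818 + 476 + 617 + 289 + 95 = 3,092.
3,092 ≤ 3,400, so the threshold is not exceeded.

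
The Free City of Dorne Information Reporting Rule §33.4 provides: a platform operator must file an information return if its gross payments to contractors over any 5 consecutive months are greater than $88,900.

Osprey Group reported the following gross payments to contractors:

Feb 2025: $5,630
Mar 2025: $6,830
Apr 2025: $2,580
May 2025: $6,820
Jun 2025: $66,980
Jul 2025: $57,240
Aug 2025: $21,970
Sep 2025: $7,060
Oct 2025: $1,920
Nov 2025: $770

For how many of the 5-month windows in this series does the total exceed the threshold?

Feb 2025–Jun 2025: $5,630 + $6,830 + $2,580 + $6,820 + $66,980 = $88,840 (under)
Mar 2025–Jul 2025: $6,830 + $2,580 + $6,820 + $66,980 + $57,240 = $140,450 (over)
Apr 2025–Aug 2025: $2,580 + $6,820 + $66,980 + $57,240 + $21,970 = $155,590 (over)
May 2025–Sep 2025: $6,820 + $66,980 + $57,240 + $21,970 + $7,060 = $160,070 (over)
Jun 2025–Oct 2025: $66,980 + $57,240 + $21,970 + $7,060 + $1,920 = $155,170 (over)
Jul 2025–Nov 2025: $57,240 + $21,970 + $7,060 + $1,920 + $770 = $88,960 (over)
5 windows exceed the threshold.

5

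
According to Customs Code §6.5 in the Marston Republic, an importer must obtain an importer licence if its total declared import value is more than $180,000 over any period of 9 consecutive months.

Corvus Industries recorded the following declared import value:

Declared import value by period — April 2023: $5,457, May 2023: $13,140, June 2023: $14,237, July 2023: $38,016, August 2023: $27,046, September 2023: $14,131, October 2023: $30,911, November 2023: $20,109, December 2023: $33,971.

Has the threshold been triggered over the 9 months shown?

Yes

Total declared import value: $5,457 + $13,140 + $14,237 + $38,016 + $27,046 + $14,131 + $30,911 + $20,109 + $33,971 = $197,018.
$197,018 > $180,000, so the threshold is exceeded.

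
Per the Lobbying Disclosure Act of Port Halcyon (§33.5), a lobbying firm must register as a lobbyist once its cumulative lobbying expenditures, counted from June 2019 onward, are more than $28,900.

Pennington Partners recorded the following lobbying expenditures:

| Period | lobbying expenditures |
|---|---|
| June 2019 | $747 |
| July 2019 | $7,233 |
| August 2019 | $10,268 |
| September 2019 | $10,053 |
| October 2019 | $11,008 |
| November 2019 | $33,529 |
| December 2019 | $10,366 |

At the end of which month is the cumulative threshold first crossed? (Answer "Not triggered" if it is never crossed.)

October 2019

Through June 2019: $747
Through July 2019: $7,980
Through August 2019: $18,248
Through September 2019: $28,301
Through October 2019: $39,309 ← exceeds threshold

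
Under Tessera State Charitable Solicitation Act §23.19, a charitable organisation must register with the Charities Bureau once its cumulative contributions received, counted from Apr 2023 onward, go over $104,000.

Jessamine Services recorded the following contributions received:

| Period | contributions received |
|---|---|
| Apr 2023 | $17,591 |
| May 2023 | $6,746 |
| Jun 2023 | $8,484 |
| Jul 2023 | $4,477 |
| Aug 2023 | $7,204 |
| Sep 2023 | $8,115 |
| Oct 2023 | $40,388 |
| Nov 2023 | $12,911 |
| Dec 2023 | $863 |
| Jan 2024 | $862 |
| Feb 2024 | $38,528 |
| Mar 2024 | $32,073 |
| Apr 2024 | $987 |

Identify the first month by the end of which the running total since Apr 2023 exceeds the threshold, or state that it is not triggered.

Nov 2023

Through Apr 2023: $17,591
Through May 2023: $24,337
Through Jun 2023: $32,821
Through Jul 2023: $37,298
Through Aug 2023: $44,502
Through Sep 2023: $52,617
Through Oct 2023: $93,005
Through Nov 2023: $105,916 ← exceeds threshold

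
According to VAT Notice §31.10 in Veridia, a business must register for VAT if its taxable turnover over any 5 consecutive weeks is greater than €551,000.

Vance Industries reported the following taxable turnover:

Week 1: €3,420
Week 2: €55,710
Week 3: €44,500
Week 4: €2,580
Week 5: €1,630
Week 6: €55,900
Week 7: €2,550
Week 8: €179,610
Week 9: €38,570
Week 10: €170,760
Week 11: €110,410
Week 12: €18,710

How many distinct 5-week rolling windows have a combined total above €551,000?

Week 1–Week 5: €3,420 + €55,710 + €44,500 + €2,580 + €1,630 = €107,840 (under)
Week 2–Week 6: €55,710 + €44,500 + €2,580 + €1,630 + €55,900 = €160,320 (under)
Week 3–Week 7: €44,500 + €2,580 + €1,630 + €55,900 + €2,550 = €107,160 (under)
Week 4–Week 8: €2,580 + €1,630 + €55,900 + €2,550 + €179,610 = €242,270 (under)
Week 5–Week 9: €1,630 + €55,900 + €2,550 + €179,610 + €38,570 = €278,260 (under)
Week 6–Week 10: €55,900 + €2,550 + €179,610 + €38,570 + €170,760 = €447,390 (under)
Week 7–Week 11: €2,550 + €179,610 + €38,570 + €170,760 + €110,410 = €501,900 (under)
Week 8–Week 12: €179,610 + €38,570 + €170,760 + €110,410 + €18,710 = €518,060 (under)
0 windows exceed the threshold.

0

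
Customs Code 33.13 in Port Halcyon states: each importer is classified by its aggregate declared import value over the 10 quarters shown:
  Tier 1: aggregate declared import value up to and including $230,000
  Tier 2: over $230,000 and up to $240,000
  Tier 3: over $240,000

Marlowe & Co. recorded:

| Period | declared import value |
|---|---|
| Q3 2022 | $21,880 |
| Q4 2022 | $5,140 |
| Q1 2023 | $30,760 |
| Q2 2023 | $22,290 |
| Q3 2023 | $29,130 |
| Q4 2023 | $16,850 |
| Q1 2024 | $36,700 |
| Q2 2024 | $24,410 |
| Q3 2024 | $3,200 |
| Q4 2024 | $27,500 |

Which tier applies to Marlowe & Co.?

Tier 1

Aggregate declared import value: $21,880 + $5,140 + $30,760 + $22,290 + $29,130 + $16,850 + $36,700 + $24,410 + $3,200 + $27,500 = $217,860.
$217,860 ≤ $230,000, so Tier 1 applies.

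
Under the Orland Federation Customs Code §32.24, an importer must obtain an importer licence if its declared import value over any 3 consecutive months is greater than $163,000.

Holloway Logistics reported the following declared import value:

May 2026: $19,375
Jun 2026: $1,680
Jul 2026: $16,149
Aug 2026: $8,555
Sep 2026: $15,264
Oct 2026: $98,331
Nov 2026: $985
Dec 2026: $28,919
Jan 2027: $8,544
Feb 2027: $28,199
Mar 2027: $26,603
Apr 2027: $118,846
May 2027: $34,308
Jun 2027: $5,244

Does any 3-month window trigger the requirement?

Yes

May 2026–Jul 2026: $19,375 + $1,680 + $16,149 = $37,204 (under)
Jun 2026–Aug 2026: $1,680 + $16,149 + $8,555 = $26,384 (under)
Jul 2026–Sep 2026: $16,149 + $8,555 + $15,264 = $39,968 (under)
Aug 2026–Oct 2026: $8,555 + $15,264 + $98,331 = $122,150 (under)
Sep 2026–Nov 2026: $15,264 + $98,331 + $985 = $114,580 (under)
Oct 2026–Dec 2026: $98,331 + $985 + $28,919 = $128,235 (under)
Nov 2026–Jan 2027: $985 + $28,919 + $8,544 = $38,448 (under)
Dec 2026–Feb 2027: $28,919 + $8,544 + $28,199 = $65,662 (under)
Jan 2027–Mar 2027: $8,544 + $28,199 + $26,603 = $63,346 (under)
Feb 2027–Apr 2027: $28,199 + $26,603 + $118,846 = $173,648 (over)
Mar 2027–May 2027: $26,603 + $118,846 + $34,308 = $179,757 (over)
Apr 2027–Jun 2027: $118,846 + $34,308 + $5,244 = $158,398 (under)
At least one window exceeds $163,000.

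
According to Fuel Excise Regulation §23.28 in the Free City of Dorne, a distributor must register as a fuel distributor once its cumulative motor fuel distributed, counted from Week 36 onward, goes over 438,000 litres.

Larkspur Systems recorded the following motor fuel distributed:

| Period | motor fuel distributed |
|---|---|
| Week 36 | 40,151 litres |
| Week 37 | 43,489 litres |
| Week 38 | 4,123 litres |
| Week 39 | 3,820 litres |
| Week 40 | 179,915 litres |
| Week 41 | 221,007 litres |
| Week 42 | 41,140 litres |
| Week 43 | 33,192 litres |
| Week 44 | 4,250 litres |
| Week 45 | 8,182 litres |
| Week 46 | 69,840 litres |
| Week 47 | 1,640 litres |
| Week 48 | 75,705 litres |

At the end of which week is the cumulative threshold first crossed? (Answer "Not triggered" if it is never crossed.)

Through Week 36: 40,151 litres
Through Week 37: 83,640 litres
Through Week 38: 87,763 litres
Through Week 39: 91,583 litres
Through Week 40: 271,498 litres
Through Week 41: 492,505 litres ← exceeds threshold

Week 41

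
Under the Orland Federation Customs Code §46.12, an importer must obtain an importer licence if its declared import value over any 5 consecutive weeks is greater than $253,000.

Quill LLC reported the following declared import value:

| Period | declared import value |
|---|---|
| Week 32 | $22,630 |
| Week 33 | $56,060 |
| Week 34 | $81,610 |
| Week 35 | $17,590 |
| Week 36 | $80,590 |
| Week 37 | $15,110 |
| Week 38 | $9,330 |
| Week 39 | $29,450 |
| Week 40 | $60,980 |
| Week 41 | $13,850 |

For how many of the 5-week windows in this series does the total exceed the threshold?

Week 32–Week 36: $22,630 + $56,060 + $81,610 + $17,590 + $80,590 = $258,480 (over)
Week 33–Week 37: $56,060 + $81,610 + $17,590 + $80,590 + $15,110 = $250,960 (under)
Week 34–Week 38: $81,610 + $17,590 + $80,590 + $15,110 + $9,330 = $204,230 (under)
Week 35–Week 39: $17,590 + $80,590 + $15,110 + $9,330 + $29,450 = $152,070 (under)
Week 36–Week 40: $80,590 + $15,110 + $9,330 + $29,450 + $60,980 = $195,460 (under)
Week 37–Week 41: $15,110 + $9,330 + $29,450 + $60,980 + $13,850 = $128,720 (under)
1 window exceeds the threshold.

1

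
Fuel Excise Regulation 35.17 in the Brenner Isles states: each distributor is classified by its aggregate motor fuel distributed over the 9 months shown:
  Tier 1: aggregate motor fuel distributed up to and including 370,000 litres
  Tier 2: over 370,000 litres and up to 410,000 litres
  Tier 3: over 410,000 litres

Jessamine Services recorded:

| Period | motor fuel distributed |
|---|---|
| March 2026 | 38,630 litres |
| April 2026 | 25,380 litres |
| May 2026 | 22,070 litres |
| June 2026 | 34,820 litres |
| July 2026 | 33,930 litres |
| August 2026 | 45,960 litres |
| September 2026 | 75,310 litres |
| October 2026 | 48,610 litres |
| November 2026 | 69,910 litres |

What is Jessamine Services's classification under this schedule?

Tier 2

Aggregate motor fuel distributed: 38,630 litres + 25,380 litres + 22,070 litres + 34,820 litres + 33,930 litres + 45,960 litres + 75,310 litres + 48,610 litres + 69,910 litres = 394,620 litres.
370,000 litres < 394,620 litres ≤ 410,000 litres, so Tier 2 applies.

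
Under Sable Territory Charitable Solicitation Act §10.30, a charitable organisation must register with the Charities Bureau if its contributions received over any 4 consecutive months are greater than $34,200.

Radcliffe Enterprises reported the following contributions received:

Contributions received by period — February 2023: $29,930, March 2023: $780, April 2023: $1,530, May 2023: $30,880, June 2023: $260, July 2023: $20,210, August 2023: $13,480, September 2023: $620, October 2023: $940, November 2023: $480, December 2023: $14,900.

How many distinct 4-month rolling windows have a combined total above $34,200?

5

February 2023–May 2023: $29,930 + $780 + $1,530 + $30,880 = $63,120 (over)
March 2023–June 2023: $780 + $1,530 + $30,880 + $260 = $33,450 (under)
April 2023–July 2023: $1,530 + $30,880 + $260 + $20,210 = $52,880 (over)
May 2023–August 2023: $30,880 + $260 + $20,210 + $13,480 = $64,830 (over)
June 2023–September 2023: $260 + $20,210 + $13,480 + $620 = $34,570 (over)
July 2023–October 2023: $20,210 + $13,480 + $620 + $940 = $35,250 (over)
August 2023–November 2023: $13,480 + $620 + $940 + $480 = $15,520 (under)
September 2023–December 2023: $620 + $940 + $480 + $14,900 = $16,940 (under)
5 windows exceed the threshold.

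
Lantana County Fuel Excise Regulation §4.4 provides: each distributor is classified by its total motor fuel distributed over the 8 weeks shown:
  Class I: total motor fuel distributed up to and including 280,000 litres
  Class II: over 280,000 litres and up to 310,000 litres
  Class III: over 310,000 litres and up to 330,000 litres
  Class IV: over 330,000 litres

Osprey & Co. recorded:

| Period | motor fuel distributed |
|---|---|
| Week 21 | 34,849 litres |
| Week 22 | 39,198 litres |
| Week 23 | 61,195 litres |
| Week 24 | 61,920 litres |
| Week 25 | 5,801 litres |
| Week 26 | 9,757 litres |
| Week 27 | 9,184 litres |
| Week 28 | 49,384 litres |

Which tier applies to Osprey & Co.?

Total motor fuel distributed: 34,849 litres + 39,198 litres + 61,195 litres + 61,920 litres + 5,801 litres + 9,757 litres + 9,184 litres + 49,384 litres = 271,288 litres.
271,288 litres ≤ 280,000 litres, so Class I applies.

Class I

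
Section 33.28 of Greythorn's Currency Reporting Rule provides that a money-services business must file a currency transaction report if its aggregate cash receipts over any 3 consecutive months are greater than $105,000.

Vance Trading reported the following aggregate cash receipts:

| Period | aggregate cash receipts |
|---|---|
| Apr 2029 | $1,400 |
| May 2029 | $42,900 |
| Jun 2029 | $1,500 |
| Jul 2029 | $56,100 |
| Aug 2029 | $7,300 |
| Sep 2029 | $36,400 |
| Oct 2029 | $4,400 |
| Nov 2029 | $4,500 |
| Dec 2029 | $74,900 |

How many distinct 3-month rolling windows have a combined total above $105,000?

0

Apr 2029–Jun 2029: $1,400 + $42,900 + $1,500 = $45,800 (under)
May 2029–Jul 2029: $42,900 + $1,500 + $56,100 = $100,500 (under)
Jun 2029–Aug 2029: $1,500 + $56,100 + $7,300 = $64,900 (under)
Jul 2029–Sep 2029: $56,100 + $7,300 + $36,400 = $99,800 (under)
Aug 2029–Oct 2029: $7,300 + $36,400 + $4,400 = $48,100 (under)
Sep 2029–Nov 2029: $36,400 + $4,400 + $4,500 = $45,300 (under)
Oct 2029–Dec 2029: $4,400 + $4,500 + $74,900 = $83,800 (under)
0 windows exceed the threshold.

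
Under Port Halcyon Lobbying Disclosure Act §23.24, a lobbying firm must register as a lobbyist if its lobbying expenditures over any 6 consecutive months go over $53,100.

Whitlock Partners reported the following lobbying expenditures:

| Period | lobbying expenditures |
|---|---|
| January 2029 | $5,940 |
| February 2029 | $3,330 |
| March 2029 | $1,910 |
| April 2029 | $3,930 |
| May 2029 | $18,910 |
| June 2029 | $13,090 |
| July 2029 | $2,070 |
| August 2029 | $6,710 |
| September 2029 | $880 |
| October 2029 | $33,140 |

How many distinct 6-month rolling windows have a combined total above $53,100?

1

January 2029–June 2029: $5,940 + $3,330 + $1,910 + $3,930 + $18,910 + $13,090 = $47,110 (under)
February 2029–July 2029: $3,330 + $1,910 + $3,930 + $18,910 + $13,090 + $2,070 = $43,240 (under)
March 2029–August 2029: $1,910 + $3,930 + $18,910 + $13,090 + $2,070 + $6,710 = $46,620 (under)
April 2029–September 2029: $3,930 + $18,910 + $13,090 + $2,070 + $6,710 + $880 = $45,590 (under)
May 2029–October 2029: $18,910 + $13,090 + $2,070 + $6,710 + $880 + $33,140 = $74,800 (over)
1 window exceeds the threshold.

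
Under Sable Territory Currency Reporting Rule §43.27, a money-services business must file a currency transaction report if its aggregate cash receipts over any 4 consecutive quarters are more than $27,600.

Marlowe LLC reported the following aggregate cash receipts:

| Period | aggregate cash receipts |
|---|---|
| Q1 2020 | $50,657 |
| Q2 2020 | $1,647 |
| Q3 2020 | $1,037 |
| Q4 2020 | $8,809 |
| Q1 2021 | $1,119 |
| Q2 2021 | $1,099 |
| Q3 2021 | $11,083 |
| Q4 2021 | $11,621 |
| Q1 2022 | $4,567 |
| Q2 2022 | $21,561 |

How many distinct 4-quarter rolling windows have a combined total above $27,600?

Q1 2020–Q4 2020: $50,657 + $1,647 + $1,037 + $8,809 = $62,150 (over)
Q2 2020–Q1 2021: $1,647 + $1,037 + $8,809 + $1,119 = $12,612 (under)
Q3 2020–Q2 2021: $1,037 + $8,809 + $1,119 + $1,099 = $12,064 (under)
Q4 2020–Q3 2021: $8,809 + $1,119 + $1,099 + $11,083 = $22,110 (under)
Q1 2021–Q4 2021: $1,119 + $1,099 + $11,083 + $11,621 = $24,922 (under)
Q2 2021–Q1 2022: $1,099 + $11,083 + $11,621 + $4,567 = $28,370 (over)
Q3 2021–Q2 2022: $11,083 + $11,621 + $4,567 + $21,561 = $48,832 (over)
3 windows exceed the threshold.

3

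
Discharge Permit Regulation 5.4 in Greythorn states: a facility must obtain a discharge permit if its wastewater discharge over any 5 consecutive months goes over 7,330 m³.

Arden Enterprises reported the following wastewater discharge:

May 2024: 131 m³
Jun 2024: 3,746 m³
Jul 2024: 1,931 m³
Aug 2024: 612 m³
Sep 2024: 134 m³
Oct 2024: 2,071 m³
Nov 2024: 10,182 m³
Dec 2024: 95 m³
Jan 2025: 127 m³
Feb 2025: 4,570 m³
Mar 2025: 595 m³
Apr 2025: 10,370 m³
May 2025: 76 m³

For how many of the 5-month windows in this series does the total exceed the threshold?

8

May 2024–Sep 2024: 131 m³ + 3,746 m³ + 1,931 m³ + 612 m³ + 134 m³ = 6,554 m³ (under)
Jun 2024–Oct 2024: 3,746 m³ + 1,931 m³ + 612 m³ + 134 m³ + 2,071 m³ = 8,494 m³ (over)
Jul 2024–Nov 2024: 1,931 m³ + 612 m³ + 134 m³ + 2,071 m³ + 10,182 m³ = 14,930 m³ (over)
Aug 2024–Dec 2024: 612 m³ + 134 m³ + 2,071 m³ + 10,182 m³ + 95 m³ = 13,094 m³ (over)
Sep 2024–Jan 2025: 134 m³ + 2,071 m³ + 10,182 m³ + 95 m³ + 127 m³ = 12,609 m³ (over)
Oct 2024–Feb 2025: 2,071 m³ + 10,182 m³ + 95 m³ + 127 m³ + 4,570 m³ = 17,045 m³ (over)
Nov 2024–Mar 2025: 10,182 m³ + 95 m³ + 127 m³ + 4,570 m³ + 595 m³ = 15,569 m³ (over)
Dec 2024–Apr 2025: 95 m³ + 127 m³ + 4,570 m³ + 595 m³ + 10,370 m³ = 15,757 m³ (over)
Jan 2025–May 2025: 127 m³ + 4,570 m³ + 595 m³ + 10,370 m³ + 76 m³ = 15,738 m³ (over)
8 windows exceed the threshold.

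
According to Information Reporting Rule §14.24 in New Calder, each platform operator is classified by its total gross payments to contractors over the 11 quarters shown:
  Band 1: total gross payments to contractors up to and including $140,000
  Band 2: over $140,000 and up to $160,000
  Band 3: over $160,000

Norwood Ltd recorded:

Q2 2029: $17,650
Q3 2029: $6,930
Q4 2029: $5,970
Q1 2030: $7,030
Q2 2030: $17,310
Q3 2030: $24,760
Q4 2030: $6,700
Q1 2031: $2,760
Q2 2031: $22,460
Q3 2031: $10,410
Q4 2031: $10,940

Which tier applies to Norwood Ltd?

Band 1

Total gross payments to contractors: $17,650 + $6,930 + $5,970 + $7,030 + $17,310 + $24,760 + $6,700 + $2,760 + $22,460 + $10,410 + $10,940 = $132,920.
$132,920 ≤ $140,000, so Band 1 applies.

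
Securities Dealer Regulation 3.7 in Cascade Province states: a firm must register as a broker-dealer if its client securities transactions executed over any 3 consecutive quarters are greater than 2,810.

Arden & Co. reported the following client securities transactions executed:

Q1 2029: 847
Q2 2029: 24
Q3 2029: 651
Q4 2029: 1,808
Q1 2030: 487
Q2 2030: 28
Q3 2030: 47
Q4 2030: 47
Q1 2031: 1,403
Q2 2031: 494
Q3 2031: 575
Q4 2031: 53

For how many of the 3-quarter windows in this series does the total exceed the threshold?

Q1 2029–Q3 2029: 847 + 24 + 651 = 1,522 (under)
Q2 2029–Q4 2029: 24 + 651 + 1,808 = 2,483 (under)
Q3 2029–Q1 2030: 651 + 1,808 + 487 = 2,946 (over)
Q4 2029–Q2 2030: 1,808 + 487 + 28 = 2,323 (under)
Q1 2030–Q3 2030: 487 + 28 + 47 = 562 (under)
Q2 2030–Q4 2030: 28 + 47 + 47 = 122 (under)
Q3 2030–Q1 2031: 47 + 47 + 1,403 = 1,497 (under)
Q4 2030–Q2 2031: 47 + 1,403 + 494 = 1,944 (under)
Q1 2031–Q3 2031: 1,403 + 494 + 575 = 2,472 (under)
Q2 2031–Q4 2031: 494 + 575 + 53 = 1,122 (under)
1 window exceeds the threshold.

1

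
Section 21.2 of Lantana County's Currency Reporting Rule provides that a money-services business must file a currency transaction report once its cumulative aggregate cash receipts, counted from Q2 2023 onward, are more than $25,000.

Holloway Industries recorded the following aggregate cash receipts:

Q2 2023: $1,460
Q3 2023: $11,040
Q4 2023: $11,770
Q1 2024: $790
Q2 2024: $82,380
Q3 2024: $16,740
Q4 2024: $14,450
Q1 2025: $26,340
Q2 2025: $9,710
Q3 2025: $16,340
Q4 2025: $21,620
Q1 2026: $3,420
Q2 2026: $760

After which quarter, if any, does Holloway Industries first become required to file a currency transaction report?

Through Q2 2023: $1,460
Through Q3 2023: $12,500
Through Q4 2023: $24,270
Through Q1 2024: $25,060 ← exceeds threshold

Q1 2024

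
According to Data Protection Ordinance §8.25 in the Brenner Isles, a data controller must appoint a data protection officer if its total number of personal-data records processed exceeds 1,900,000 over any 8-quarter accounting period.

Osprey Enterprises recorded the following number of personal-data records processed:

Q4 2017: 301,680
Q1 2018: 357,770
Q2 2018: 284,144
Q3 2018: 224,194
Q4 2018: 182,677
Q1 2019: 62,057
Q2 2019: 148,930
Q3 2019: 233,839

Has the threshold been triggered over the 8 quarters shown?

Total number of personal-data records processed: 301,680 + 357,770 + 284,144 + 224,194 + 182,677 + 62,057 + 148,930 + 233,839 = 1,795,291.
1,795,291 ≤ 1,900,000, so the threshold is not exceeded.

No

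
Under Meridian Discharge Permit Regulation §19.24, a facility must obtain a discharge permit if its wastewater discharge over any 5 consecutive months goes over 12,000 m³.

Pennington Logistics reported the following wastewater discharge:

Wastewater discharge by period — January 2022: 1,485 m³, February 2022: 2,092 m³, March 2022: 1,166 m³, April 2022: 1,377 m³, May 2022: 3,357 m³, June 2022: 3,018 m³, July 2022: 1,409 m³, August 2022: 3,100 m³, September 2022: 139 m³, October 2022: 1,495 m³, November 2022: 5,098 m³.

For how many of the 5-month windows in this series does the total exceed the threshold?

1

January 2022–May 2022: 1,485 m³ + 2,092 m³ + 1,166 m³ + 1,377 m³ + 3,357 m³ = 9,477 m³ (under)
February 2022–June 2022: 2,092 m³ + 1,166 m³ + 1,377 m³ + 3,357 m³ + 3,018 m³ = 11,010 m³ (under)
March 2022–July 2022: 1,166 m³ + 1,377 m³ + 3,357 m³ + 3,018 m³ + 1,409 m³ = 10,327 m³ (under)
April 2022–August 2022: 1,377 m³ + 3,357 m³ + 3,018 m³ + 1,409 m³ + 3,100 m³ = 12,261 m³ (over)
May 2022–September 2022: 3,357 m³ + 3,018 m³ + 1,409 m³ + 3,100 m³ + 139 m³ = 11,023 m³ (under)
June 2022–October 2022: 3,018 m³ + 1,409 m³ + 3,100 m³ + 139 m³ + 1,495 m³ = 9,161 m³ (under)
July 2022–November 2022: 1,409 m³ + 3,100 m³ + 139 m³ + 1,495 m³ + 5,098 m³ = 11,241 m³ (under)
1 window exceeds the threshold.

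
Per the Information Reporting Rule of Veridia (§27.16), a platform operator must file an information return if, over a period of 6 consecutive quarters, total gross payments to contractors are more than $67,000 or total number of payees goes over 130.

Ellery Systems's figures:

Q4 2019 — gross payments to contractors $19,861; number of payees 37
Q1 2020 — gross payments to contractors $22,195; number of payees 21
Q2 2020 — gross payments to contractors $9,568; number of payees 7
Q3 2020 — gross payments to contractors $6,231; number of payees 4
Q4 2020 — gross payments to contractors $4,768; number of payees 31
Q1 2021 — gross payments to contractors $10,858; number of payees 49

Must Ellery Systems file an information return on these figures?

Yes

Total gross payments to contractors: $19,861 + $22,195 + $9,568 + $6,231 + $4,768 + $10,858 = $73,481 (> $67,000).
Total number of payees: 37 + 21 + 7 + 4 + 31 + 49 = 149 (> 130).
The test is 'or': at least one threshold is exceeded.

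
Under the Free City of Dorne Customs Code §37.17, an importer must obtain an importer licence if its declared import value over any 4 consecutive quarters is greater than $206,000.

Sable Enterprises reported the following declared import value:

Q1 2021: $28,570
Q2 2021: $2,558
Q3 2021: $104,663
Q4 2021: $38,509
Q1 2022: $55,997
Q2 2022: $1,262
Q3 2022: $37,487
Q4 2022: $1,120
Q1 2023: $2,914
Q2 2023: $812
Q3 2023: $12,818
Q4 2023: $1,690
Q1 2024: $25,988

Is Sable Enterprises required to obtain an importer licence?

Q1 2021–Q4 2021: $28,570 + $2,558 + $104,663 + $38,509 = $174,300 (under)
Q2 2021–Q1 2022: $2,558 + $104,663 + $38,509 + $55,997 = $201,727 (under)
Q3 2021–Q2 2022: $104,663 + $38,509 + $55,997 + $1,262 = $200,431 (under)
Q4 2021–Q3 2022: $38,509 + $55,997 + $1,262 + $37,487 = $133,255 (under)
Q1 2022–Q4 2022: $55,997 + $1,262 + $37,487 + $1,120 = $95,866 (under)
Q2 2022–Q1 2023: $1,262 + $37,487 + $1,120 + $2,914 = $42,783 (under)
Q3 2022–Q2 2023: $37,487 + $1,120 + $2,914 + $812 = $42,333 (under)
Q4 2022–Q3 2023: $1,120 + $2,914 + $812 + $12,818 = $17,664 (under)
Q1 2023–Q4 2023: $2,914 + $812 + $12,818 + $1,690 = $18,234 (under)
Q2 2023–Q1 2024: $812 + $12,818 + $1,690 + $25,988 = $41,308 (under)
No window exceeds $206,000.

No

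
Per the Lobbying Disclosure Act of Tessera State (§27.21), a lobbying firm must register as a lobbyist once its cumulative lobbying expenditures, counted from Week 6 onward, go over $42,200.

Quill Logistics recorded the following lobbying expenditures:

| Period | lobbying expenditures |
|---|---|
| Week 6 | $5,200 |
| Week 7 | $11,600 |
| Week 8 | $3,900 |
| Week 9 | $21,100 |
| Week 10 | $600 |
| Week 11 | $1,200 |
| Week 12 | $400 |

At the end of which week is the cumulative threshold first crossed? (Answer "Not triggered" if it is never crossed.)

Week 10

Through Week 6: $5,200
Through Week 7: $16,800
Through Week 8: $20,700
Through Week 9: $41,800
Through Week 10: $42,400 ← exceeds threshold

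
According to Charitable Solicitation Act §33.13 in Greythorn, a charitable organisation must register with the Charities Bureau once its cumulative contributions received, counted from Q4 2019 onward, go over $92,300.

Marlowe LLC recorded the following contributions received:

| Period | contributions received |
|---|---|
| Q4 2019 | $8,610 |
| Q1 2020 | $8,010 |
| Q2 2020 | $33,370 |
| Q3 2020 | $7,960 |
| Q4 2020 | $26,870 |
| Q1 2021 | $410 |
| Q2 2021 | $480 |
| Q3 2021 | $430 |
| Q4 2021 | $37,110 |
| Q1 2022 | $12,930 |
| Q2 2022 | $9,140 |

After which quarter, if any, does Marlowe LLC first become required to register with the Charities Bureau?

Through Q4 2019: $8,610
Through Q1 2020: $16,620
Through Q2 2020: $49,990
Through Q3 2020: $57,950
Through Q4 2020: $84,820
Through Q1 2021: $85,230
Through Q2 2021: $85,710
Through Q3 2021: $86,140
Through Q4 2021: $123,250 ← exceeds threshold

Q4 2021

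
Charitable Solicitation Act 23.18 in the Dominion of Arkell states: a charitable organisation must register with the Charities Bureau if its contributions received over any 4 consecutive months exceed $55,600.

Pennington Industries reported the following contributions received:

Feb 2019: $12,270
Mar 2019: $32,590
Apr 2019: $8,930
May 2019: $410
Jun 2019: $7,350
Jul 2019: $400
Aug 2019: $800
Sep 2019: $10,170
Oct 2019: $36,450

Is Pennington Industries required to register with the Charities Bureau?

Feb 2019–May 2019: $12,270 + $32,590 + $8,930 + $410 = $54,200 (under)
Mar 2019–Jun 2019: $32,590 + $8,930 + $410 + $7,350 = $49,280 (under)
Apr 2019–Jul 2019: $8,930 + $410 + $7,350 + $400 = $17,090 (under)
May 2019–Aug 2019: $410 + $7,350 + $400 + $800 = $8,960 (under)
Jun 2019–Sep 2019: $7,350 + $400 + $800 + $10,170 = $18,720 (under)
Jul 2019–Oct 2019: $400 + $800 + $10,170 + $36,450 = $47,820 (under)
No window exceeds $55,600.

No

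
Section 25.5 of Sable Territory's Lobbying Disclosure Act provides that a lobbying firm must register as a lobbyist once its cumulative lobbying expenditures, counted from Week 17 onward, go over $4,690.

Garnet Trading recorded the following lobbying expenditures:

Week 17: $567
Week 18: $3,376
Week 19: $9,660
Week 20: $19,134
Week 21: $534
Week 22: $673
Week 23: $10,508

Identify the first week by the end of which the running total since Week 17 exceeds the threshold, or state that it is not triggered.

Through Week 17: $567
Through Week 18: $3,943
Through Week 19: $13,603 ← exceeds threshold

Week 19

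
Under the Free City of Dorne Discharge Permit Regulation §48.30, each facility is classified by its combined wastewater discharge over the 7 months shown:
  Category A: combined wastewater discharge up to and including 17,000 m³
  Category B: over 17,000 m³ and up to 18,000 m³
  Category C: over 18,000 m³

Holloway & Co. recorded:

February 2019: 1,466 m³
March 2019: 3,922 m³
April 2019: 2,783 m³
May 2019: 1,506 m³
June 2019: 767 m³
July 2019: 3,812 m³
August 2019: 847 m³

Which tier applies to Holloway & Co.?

Category A

Combined wastewater discharge: 1,466 m³ + 3,922 m³ + 2,783 m³ + 1,506 m³ + 767 m³ + 3,812 m³ + 847 m³ = 15,103 m³.
15,103 m³ ≤ 17,000 m³, so Category A applies.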